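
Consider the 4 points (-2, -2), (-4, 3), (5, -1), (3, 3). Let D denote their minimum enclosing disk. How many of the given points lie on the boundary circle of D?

2

The minimum enclosing circle of a finite set is fixed by two of the points (as a diameter) or three (as a circumcircle).
The farthest pair is (-4, 3)–(5, -1) with squared distance 97. The circle on this segment as diameter has centre (0.5, 1) and r² = 97/4 = 24.25.
Check (-2, -2): distance² to centre = 15.25 ≤ 24.25, so it lies inside.
All remaining points lie in this disk, and no smaller disk contains both endpoints, so this is the minimum enclosing circle.
The points at distance exactly r from the centre are (-4, 3), (5, -1) — 2 points.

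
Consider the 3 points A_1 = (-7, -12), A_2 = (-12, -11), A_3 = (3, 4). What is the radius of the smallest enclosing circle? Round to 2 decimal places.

10.61

Side lengths²: A_1A_2² = 26, A_1A_3² = 356, A_2A_3² = 450.
Since A_2A_3² = 450 ≥ 356 + 26 = 382, the angle opposite A_2A_3 is not acute, so the smallest enclosing circle has A_2A_3 as diameter.
Centre = midpoint of A_2A_3 = (-4.5, -3.5), r² = 450/4 = 112.5.
r = √(112.5) ≈ 10.61.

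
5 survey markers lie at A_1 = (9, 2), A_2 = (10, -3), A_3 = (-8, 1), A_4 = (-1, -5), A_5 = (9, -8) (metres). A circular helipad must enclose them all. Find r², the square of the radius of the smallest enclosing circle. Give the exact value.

26825/289

A smallest enclosing disk is always determined by at most three of the input points on its boundary.
The minimum enclosing circle is determined by three boundary points: A_1, A_3, A_5.
Their circumcentre is (13/17, -3) with r² = 26825/289.
The farthest remaining point A_2 is at distance² 24649/289 ≤ 26825/289.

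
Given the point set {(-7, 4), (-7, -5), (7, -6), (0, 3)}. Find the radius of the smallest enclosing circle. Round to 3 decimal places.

8.602

The farthest pair is (-7, 4)–(7, -6) with squared distance 296. The circle on this segment as diameter has centre (0, -1) and r² = 296/4 = 74.
Check (-7, -5): distance² to centre = 65 ≤ 74, so it lies inside.
All remaining points lie in this disk, and no smaller disk contains both endpoints, so this is the minimum enclosing circle.
r = √74 ≈ 8.602.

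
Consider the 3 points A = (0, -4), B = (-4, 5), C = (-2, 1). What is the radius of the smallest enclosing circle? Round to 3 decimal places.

Side lengths²: AB² = 97, AC² = 29, BC² = 20.
Since AB² = 97 ≥ 29 + 20 = 49, the angle opposite AB is not acute, so the smallest enclosing circle has AB as diameter.
Centre = midpoint of AB = (-2, 0.5), r² = 97/4 = 24.25.
r = √(24.25) ≈ 4.924.

4.924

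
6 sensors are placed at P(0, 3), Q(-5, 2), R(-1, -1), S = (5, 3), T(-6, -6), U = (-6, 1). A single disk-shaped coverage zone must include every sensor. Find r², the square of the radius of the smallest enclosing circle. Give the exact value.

By Welzl's lemma the MEC is supported by two points (diametrically opposite) or three points (on a circumcircle).
The farthest pair is S–T with squared distance 202. The circle on this segment as diameter has centre (-0.5, -1.5) and r² = 202/4 = 50.5.
Check P: distance² to centre = 20.5 ≤ 50.5, so it lies inside.
All remaining points lie in this disk, and no smaller disk contains both endpoints, so this is the minimum enclosing circle.

50.5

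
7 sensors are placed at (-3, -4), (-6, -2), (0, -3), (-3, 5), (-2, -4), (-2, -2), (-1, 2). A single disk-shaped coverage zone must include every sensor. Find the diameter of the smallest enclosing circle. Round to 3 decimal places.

The farthest pair is (-3, 5)–(-2, -4) with squared distance 82. The circle on this segment as diameter has centre (-2.5, 0.5) and r² = 82/4 = 20.5.
Check (-3, -4): distance² to centre = 20.5 ≤ 20.5, so it lies inside.
All remaining points lie in this disk, and no smaller disk contains both endpoints, so this is the minimum enclosing circle.
Diameter = 2r = 2√(20.5) ≈ 9.055.

9.055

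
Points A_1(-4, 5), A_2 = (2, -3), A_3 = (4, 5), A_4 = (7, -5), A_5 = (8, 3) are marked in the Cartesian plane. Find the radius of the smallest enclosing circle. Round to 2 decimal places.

7.43

The minimum enclosing circle of a finite set is fixed by two of the points (as a diameter) or three (as a circumcircle).
The farthest pair is A_1–A_4 with squared distance 221. The circle on this segment as diameter has centre (1.5, 0) and r² = 221/4 = 55.25.
Check A_2: distance² to centre = 9.25 ≤ 55.25, so it lies inside.
All remaining points lie in this disk, and no smaller disk contains both endpoints, so this is the minimum enclosing circle.
r = √(55.25) ≈ 7.43.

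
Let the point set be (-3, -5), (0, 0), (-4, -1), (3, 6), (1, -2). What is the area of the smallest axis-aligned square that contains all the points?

121

The bounding box has width 7 and height 11.
An axis-aligned square enclosing the set must have side ≥ max(width, height).
So the minimum side is max(7, 11) = 11.
Area = 11² = 121.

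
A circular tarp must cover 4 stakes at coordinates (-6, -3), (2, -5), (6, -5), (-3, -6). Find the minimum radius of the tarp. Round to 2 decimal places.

By Welzl's lemma the MEC is supported by two points (diametrically opposite) or three points (on a circumcircle).
The farthest pair is (-6, -3)–(6, -5) with squared distance 148. The circle on this segment as diameter has centre (0, -4) and r² = 148/4 = 37.
Check (2, -5): distance² to centre = 5 ≤ 37, so it lies inside.
All remaining points lie in this disk, and no smaller disk contains both endpoints, so this is the minimum enclosing circle.
r = √37 ≈ 6.08.

6.08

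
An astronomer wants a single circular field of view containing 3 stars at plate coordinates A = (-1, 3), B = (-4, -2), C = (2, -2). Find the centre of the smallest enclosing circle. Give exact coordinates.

Side lengths²: AB² = 34, AC² = 34, BC² = 36.
Since BC² = 36 < 34 + 34 = 68, the triangle is acute, so the smallest enclosing circle is the circumcircle.
Circumcentre = (-1, -0.4), r² = 11.56.
Centre = (-1, -0.4).

(-1, -0.4)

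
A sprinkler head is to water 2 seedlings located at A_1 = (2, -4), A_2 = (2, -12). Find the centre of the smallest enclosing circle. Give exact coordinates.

(2, -8)

The smallest circle enclosing two points has them as diameter endpoints.
Centre = midpoint = (2, -8); r² = |A_1A_2|²/4 = 64/4 = 16.
Centre = (2, -8).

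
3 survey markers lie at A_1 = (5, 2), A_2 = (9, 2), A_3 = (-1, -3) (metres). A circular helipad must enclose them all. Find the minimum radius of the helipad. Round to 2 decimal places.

5.59

Side lengths²: A_1A_2² = 16, A_1A_3² = 61, A_2A_3² = 125.
Since A_2A_3² = 125 ≥ 61 + 16 = 77, the angle opposite A_2A_3 is not acute, so the smallest enclosing circle has A_2A_3 as diameter.
Centre = midpoint of A_2A_3 = (4, -0.5), r² = 125/4 = 31.25.
r = √(31.25) ≈ 5.59.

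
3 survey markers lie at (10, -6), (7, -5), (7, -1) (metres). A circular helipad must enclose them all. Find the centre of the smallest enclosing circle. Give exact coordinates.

(8.5, -3.5)

Call the three points A, B, C in the order given.
Side lengths²: AB² = 10, AC² = 34, BC² = 16.
Since AC² = 34 ≥ 16 + 10 = 26, the angle opposite AC is not acute, so the smallest enclosing circle has AC as diameter.
Centre = midpoint of AC = (8.5, -3.5), r² = 34/4 = 8.5.
Centre = (8.5, -3.5).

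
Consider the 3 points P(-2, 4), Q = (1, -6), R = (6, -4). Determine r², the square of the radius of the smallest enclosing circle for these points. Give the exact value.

3161/98

Side lengths²: PQ² = 109, PR² = 128, QR² = 29.
Since PR² = 128 < 109 + 29 = 138, the triangle is acute, so the smallest enclosing circle is the circumcircle.
Circumcentre = (23/14, -5/14), r² = 3161/98.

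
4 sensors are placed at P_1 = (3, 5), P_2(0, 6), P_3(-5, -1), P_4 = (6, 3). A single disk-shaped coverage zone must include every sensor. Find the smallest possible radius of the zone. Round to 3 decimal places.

5.852

A smallest enclosing disk is always determined by at most three of the input points on its boundary.
The farthest pair is P_3–P_4 with squared distance 137. The circle on this segment as diameter has centre (0.5, 1) and r² = 137/4 = 34.25.
Check P_1: distance² to centre = 22.25 ≤ 34.25, so it lies inside.
All remaining points lie in this disk, and no smaller disk contains both endpoints, so this is the minimum enclosing circle.
r = √(34.25) ≈ 5.852.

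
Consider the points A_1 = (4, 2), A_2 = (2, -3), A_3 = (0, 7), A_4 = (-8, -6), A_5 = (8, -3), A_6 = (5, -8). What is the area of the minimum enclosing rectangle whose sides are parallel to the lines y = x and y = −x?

210

In coordinates u = x + y, v = x − y the rectangle is axis-aligned; the map (x,y)→(u,v) scales areas by 2.
u-values: 6, -1, 7, -14, 5, -3; range = 7 − (-14) = 21.
v-values: 2, 5, -7, -2, 11, 13; range = 13 − (-7) = 20.
Area = (21 × 20) / 2 = 210.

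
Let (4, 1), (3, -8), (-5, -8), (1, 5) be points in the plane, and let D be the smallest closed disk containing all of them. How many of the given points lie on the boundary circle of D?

3

The minimum enclosing circle of a finite set is fixed by two of the points (as a diameter) or three (as a circumcircle).
The minimum enclosing circle is determined by three boundary points: (3, -8), (-5, -8), (1, 5).
Their circumcentre is (-1, -51/26) with r² = 35465/676.
The farthest remaining point (4, 1) is at distance² 22829/676 ≤ 35465/676.
The points at distance exactly r from the centre are (3, -8), (-5, -8), (1, 5) — 3 points.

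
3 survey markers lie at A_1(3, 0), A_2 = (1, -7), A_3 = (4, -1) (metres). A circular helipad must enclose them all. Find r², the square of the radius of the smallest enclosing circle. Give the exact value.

Side lengths²: A_1A_2² = 53, A_1A_3² = 2, A_2A_3² = 45.
Since A_1A_2² = 53 ≥ 45 + 2 = 47, the angle opposite A_1A_2 is not acute, so the smallest enclosing circle has A_1A_2 as diameter.
Centre = midpoint of A_1A_2 = (2, -3.5), r² = 53/4 = 13.25.

13.25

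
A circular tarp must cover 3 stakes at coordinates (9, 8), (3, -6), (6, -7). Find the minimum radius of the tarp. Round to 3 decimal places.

7.675

Call the three points A, B, C in the order given.
Side lengths²: AB² = 232, AC² = 234, BC² = 10.
Since AC² = 234 < 232 + 10 = 242, the triangle is acute, so the smallest enclosing circle is the circumcircle.
Circumcentre = (6.875, 0.625), r² = 58.90625.
r = √(58.90625) ≈ 7.675.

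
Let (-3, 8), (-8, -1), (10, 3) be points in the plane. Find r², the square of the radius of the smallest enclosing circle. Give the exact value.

Call the three points A, B, C in the order given.
Side lengths²: AB² = 106, AC² = 194, BC² = 340.
Since BC² = 340 ≥ 194 + 106 = 300, the angle opposite BC is not acute, so the smallest enclosing circle has BC as diameter.
Centre = midpoint of BC = (1, 1), r² = 340/4 = 85.

85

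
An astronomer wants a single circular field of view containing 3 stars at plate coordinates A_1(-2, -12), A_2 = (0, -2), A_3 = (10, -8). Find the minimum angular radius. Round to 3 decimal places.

6.716

Side lengths²: A_1A_2² = 104, A_1A_3² = 160, A_2A_3² = 136.
Since A_1A_3² = 160 < 136 + 104 = 240, the triangle is acute, so the smallest enclosing circle is the circumcircle.
Circumcentre = (23/7, -55/7), r² = 2210/49.
r = √(2210/49) ≈ 6.716.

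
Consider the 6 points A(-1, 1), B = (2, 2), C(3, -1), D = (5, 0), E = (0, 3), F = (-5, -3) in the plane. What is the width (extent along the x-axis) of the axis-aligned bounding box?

10

max x = 5, min x = -5, so width = 10.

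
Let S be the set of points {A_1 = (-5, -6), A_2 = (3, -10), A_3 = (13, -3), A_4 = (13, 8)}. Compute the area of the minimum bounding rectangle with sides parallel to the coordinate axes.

324

x ranges over [-5, 13], width 18.
y ranges over [-10, 8], height 18.
Area = 18 × 18 = 324.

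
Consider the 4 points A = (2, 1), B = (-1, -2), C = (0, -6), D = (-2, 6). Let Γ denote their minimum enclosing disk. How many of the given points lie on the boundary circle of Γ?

A smallest enclosing disk is always determined by at most three of the input points on its boundary.
The farthest pair is C–D with squared distance 148. The circle on this segment as diameter has centre (-1, 0) and r² = 148/4 = 37.
Check A: distance² to centre = 10 ≤ 37, so it lies inside.
All remaining points lie in this disk, and no smaller disk contains both endpoints, so this is the minimum enclosing circle.
The points at distance exactly r from the centre are C, D — 2 points.

2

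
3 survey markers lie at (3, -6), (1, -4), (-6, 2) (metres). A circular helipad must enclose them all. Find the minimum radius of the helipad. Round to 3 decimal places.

Call the three points A, B, C in the order given.
Side lengths²: AB² = 8, AC² = 145, BC² = 85.
Since AC² = 145 ≥ 85 + 8 = 93, the angle opposite AC is not acute, so the smallest enclosing circle has AC as diameter.
Centre = midpoint of AC = (-1.5, -2), r² = 145/4 = 36.25.
r = √(36.25) ≈ 6.021.

6.021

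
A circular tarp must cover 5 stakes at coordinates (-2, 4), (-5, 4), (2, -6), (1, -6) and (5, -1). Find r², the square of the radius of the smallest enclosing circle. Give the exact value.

12665/338

A smallest enclosing disk is always determined by at most three of the input points on its boundary.
The minimum enclosing circle is determined by three boundary points: (-5, 4), (2, -6), (5, -1).
Their circumcentre is (-29/26, -19/26) with r² = 12665/338.
The farthest remaining point (1, -6) is at distance² 10897/338 ≤ 12665/338.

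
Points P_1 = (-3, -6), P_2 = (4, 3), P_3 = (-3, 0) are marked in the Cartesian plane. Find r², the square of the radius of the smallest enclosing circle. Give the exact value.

32.5

Side lengths²: P_1P_2² = 130, P_1P_3² = 36, P_2P_3² = 58.
Since P_1P_2² = 130 ≥ 58 + 36 = 94, the angle opposite P_1P_2 is not acute, so the smallest enclosing circle has P_1P_2 as diameter.
Centre = midpoint of P_1P_2 = (0.5, -1.5), r² = 130/4 = 32.5.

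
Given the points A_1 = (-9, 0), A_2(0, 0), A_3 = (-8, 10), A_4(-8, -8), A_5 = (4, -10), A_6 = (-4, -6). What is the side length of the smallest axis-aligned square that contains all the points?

20

The bounding box has width 13 and height 20.
An axis-aligned square enclosing the set must have side ≥ max(width, height).
So the minimum side is max(13, 20) = 20.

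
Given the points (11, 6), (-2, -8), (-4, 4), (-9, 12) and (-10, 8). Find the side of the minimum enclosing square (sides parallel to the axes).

21

The bounding box has width 21 and height 20.
An axis-aligned square enclosing the set must have side ≥ max(width, height).
So the minimum side is max(21, 20) = 21.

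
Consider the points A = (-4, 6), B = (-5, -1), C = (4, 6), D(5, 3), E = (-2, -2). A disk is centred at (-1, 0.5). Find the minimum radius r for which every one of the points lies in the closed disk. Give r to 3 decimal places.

The required radius is the distance from (-1, 0.5) to the farthest point.
Squared distances: 39.25, 18.25, 55.25, 42.25, 7.25.
Maximum is 55.25, attained at C.
r = √(55.25) ≈ 7.433.

7.433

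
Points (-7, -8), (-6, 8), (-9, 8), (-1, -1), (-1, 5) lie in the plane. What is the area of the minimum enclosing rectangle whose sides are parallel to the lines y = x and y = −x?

In coordinates u = x + y, v = x − y the rectangle is axis-aligned; the map (x,y)→(u,v) scales areas by 2.
u-values: -15, 2, -1, -2, 4; range = 4 − (-15) = 19.
v-values: 1, -14, -17, 0, -6; range = 1 − (-17) = 18.
Area = (19 × 18) / 2 = 171.

171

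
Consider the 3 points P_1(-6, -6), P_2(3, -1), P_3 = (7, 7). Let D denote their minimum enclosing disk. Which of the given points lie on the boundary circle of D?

P_1, P_3

Side lengths²: P_1P_2² = 106, P_1P_3² = 338, P_2P_3² = 80.
Since P_1P_3² = 338 ≥ 106 + 80 = 186, the angle opposite P_1P_3 is not acute, so the smallest enclosing circle has P_1P_3 as diameter.
Centre = midpoint of P_1P_3 = (0.5, 0.5), r² = 338/4 = 84.5.
The points at distance exactly r from the centre are P_1, P_3 — 2 points.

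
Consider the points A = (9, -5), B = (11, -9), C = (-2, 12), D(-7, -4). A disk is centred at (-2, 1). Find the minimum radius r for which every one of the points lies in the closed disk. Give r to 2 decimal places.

The required radius is the distance from (-2, 1) to the farthest point.
Squared distances: 157, 269, 121, 50.
Maximum is 269, attained at B.
r = √269 ≈ 16.40.

16.40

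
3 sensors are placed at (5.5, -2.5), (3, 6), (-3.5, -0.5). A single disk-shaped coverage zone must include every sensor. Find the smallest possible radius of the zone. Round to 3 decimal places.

Call the three points A, B, C in the order given.
Side lengths²: AB² = 78.5, AC² = 85, BC² = 84.5.
Since AC² = 85 < 84.5 + 78.5 = 163, the triangle is acute, so the smallest enclosing circle is the circumcircle.
Circumcentre = (17/11, 21/22), r² = 13345/484.
r = √(13345/484) ≈ 5.251.

5.251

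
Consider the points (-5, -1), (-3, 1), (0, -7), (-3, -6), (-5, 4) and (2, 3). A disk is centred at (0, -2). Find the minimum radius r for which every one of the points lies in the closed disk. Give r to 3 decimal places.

The required radius is the distance from (0, -2) to the farthest point.
Squared distances: 26, 18, 25, 25, 61, 29.
Maximum is 61, attained at (-5, 4).
r = √61 ≈ 7.810.

7.810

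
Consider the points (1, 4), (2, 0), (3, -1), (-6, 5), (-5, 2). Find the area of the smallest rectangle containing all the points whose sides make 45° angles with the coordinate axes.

60

In coordinates u = x + y, v = x − y the rectangle is axis-aligned; the map (x,y)→(u,v) scales areas by 2.
u-values: 5, 2, 2, -1, -3; range = 5 − (-3) = 8.
v-values: -3, 2, 4, -11, -7; range = 4 − (-11) = 15.
Area = (8 × 15) / 2 = 60.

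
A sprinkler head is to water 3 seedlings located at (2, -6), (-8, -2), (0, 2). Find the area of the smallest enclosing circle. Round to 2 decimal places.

95.61

Call the three points A, B, C in the order given.
Side lengths²: AB² = 116, AC² = 68, BC² = 80.
Since AB² = 116 < 80 + 68 = 148, the triangle is acute, so the smallest enclosing circle is the circumcircle.
Circumcentre = (-23/9, -26/9), r² = 2465/81.
Area = π·r² = π·2465/81 ≈ 95.61.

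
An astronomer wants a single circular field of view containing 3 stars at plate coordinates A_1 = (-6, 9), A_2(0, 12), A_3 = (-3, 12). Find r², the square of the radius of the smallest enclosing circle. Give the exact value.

11.25

Side lengths²: A_1A_2² = 45, A_1A_3² = 18, A_2A_3² = 9.
Since A_1A_2² = 45 ≥ 18 + 9 = 27, the angle opposite A_1A_2 is not acute, so the smallest enclosing circle has A_1A_2 as diameter.
Centre = midpoint of A_1A_2 = (-3, 10.5), r² = 45/4 = 11.25.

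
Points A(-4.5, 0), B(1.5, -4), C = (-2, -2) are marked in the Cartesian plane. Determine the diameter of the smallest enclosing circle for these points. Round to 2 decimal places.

Side lengths²: AB² = 52, AC² = 10.25, BC² = 16.25.
Since AB² = 52 ≥ 16.25 + 10.25 = 26.5, the angle opposite AB is not acute, so the smallest enclosing circle has AB as diameter.
Centre = midpoint of AB = (-1.5, -2), r² = 52/4 = 13.
Diameter = 2r = 2√13 ≈ 7.21.

7.21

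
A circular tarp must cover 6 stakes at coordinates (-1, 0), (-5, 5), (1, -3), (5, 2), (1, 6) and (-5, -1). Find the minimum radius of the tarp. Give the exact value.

By Welzl's lemma the MEC is supported by two points (diametrically opposite) or three points (on a circumcircle).
The minimum enclosing circle is determined by three boundary points: (-5, 5), (5, 2), (-5, -1).
Their circumcentre is (-0.45, 2) with r² = 29.7025.
The farthest remaining point (1, -3) is at distance² 27.1025 ≤ 29.7025.
r = √(29.7025) = 5.45.

5.45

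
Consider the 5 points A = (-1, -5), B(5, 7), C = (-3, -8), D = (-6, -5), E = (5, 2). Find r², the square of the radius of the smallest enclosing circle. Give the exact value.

By Welzl's lemma the MEC is supported by two points (diametrically opposite) or three points (on a circumcircle).
The farthest pair is B–C with squared distance 289. The circle on this segment as diameter has centre (1, -0.5) and r² = 289/4 = 72.25.
Check A: distance² to centre = 24.25 ≤ 72.25, so it lies inside.
All remaining points lie in this disk, and no smaller disk contains both endpoints, so this is the minimum enclosing circle.

72.25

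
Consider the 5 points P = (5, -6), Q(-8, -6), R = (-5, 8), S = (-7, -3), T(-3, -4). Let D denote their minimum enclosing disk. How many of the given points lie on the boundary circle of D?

The minimum enclosing circle of a finite set is fixed by two of the points (as a diameter) or three (as a circumcircle).
The minimum enclosing circle is determined by three boundary points: P, Q, R.
Their circumcentre is (-1.5, -1/14) with r² = 7585/98.
The farthest remaining point S is at distance² 3805/98 ≤ 7585/98.
The points at distance exactly r from the centre are P, Q, R — 3 points.

3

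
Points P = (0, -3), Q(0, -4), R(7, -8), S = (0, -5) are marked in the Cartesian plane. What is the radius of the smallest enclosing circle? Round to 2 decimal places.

4.30

The minimum enclosing circle of a finite set is fixed by two of the points (as a diameter) or three (as a circumcircle).
The farthest pair is P–R with squared distance 74. The circle on this segment as diameter has centre (3.5, -5.5) and r² = 74/4 = 18.5.
Check Q: distance² to centre = 14.5 ≤ 18.5, so it lies inside.
All remaining points lie in this disk, and no smaller disk contains both endpoints, so this is the minimum enclosing circle.
r = √(18.5) ≈ 4.30.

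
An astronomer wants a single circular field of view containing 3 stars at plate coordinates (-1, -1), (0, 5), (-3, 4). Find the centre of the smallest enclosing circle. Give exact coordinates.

Call the three points A, B, C in the order given.
Side lengths²: AB² = 37, AC² = 29, BC² = 10.
Since AB² = 37 < 29 + 10 = 39, the triangle is acute, so the smallest enclosing circle is the circumcircle.
Circumcentre = (-23/34, 69/34), r² = 5365/578.
Centre = (-23/34, 69/34).

(-23/34, 69/34)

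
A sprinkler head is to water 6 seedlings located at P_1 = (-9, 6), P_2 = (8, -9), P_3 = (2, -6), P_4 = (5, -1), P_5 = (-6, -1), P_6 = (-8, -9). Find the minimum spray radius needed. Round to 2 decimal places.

The minimum enclosing circle of a finite set is fixed by two of the points (as a diameter) or three (as a circumcircle).
The farthest pair is P_1–P_2 with squared distance 514. The circle on this segment as diameter has centre (-0.5, -1.5) and r² = 514/4 = 128.5.
Check P_3: distance² to centre = 26.5 ≤ 128.5, so it lies inside.
All remaining points lie in this disk, and no smaller disk contains both endpoints, so this is the minimum enclosing circle.
r = √(128.5) ≈ 11.34.

11.34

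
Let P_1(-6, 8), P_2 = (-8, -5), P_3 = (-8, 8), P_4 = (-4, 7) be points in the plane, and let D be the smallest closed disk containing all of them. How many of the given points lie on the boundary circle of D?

The minimum enclosing circle of a finite set is fixed by two of the points (as a diameter) or three (as a circumcircle).
The farthest pair is P_1–P_2 with squared distance 173. The circle on this segment as diameter has centre (-7, 1.5) and r² = 173/4 = 43.25.
Check P_3: distance² to centre = 43.25 ≤ 43.25, so it lies inside.
All remaining points lie in this disk, and no smaller disk contains both endpoints, so this is the minimum enclosing circle.
The points at distance exactly r from the centre are P_1, P_2, P_3 — 3 points.

3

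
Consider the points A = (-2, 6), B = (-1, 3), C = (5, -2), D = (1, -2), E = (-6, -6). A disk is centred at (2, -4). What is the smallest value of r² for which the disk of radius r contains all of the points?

The required radius is the distance from (2, -4) to the farthest point.
Squared distances: 116, 58, 13, 5, 68.
Maximum is 116, attained at A.

116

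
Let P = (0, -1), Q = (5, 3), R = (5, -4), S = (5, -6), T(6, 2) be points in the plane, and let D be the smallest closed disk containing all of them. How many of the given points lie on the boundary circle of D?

3

The minimum enclosing circle is determined by three boundary points: P, Q, S.
Their circumcentre is (4.5, -1.5) with r² = 20.5.
The farthest remaining point T is at distance² 14.5 ≤ 20.5.
The points at distance exactly r from the centre are P, Q, S — 3 points.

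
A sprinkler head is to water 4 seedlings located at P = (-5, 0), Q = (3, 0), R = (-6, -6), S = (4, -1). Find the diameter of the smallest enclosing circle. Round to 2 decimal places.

11.18

The minimum enclosing circle of a finite set is fixed by two of the points (as a diameter) or three (as a circumcircle).
The farthest pair is R–S with squared distance 125. The circle on this segment as diameter has centre (-1, -3.5) and r² = 125/4 = 31.25.
Check P: distance² to centre = 28.25 ≤ 31.25, so it lies inside.
All remaining points lie in this disk, and no smaller disk contains both endpoints, so this is the minimum enclosing circle.
Diameter = 2r = 2√(31.25) ≈ 11.18.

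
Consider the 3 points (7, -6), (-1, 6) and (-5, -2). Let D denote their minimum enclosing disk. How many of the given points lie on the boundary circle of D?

Call the three points A, B, C in the order given.
Side lengths²: AB² = 208, AC² = 160, BC² = 80.
Since AB² = 208 < 160 + 80 = 240, the triangle is acute, so the smallest enclosing circle is the circumcircle.
Circumcentre = (15/7, -4/7), r² = 2600/49.
The points at distance exactly r from the centre are (7, -6), (-1, 6), (-5, -2) — 3 points.

3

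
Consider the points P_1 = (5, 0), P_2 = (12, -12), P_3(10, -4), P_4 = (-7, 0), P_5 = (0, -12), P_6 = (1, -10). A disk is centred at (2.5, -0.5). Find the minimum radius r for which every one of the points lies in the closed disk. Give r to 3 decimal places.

The required radius is the distance from (2.5, -0.5) to the farthest point.
Squared distances: 6.5, 222.5, 68.5, 90.5, 138.5, 92.5.
Maximum is 222.5, attained at P_2.
r = √(222.5) ≈ 14.916.

14.916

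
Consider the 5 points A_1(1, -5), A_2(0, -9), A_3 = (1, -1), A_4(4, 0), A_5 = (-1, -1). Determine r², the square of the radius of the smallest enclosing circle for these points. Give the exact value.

24.25

A smallest enclosing disk is always determined by at most three of the input points on its boundary.
The farthest pair is A_2–A_4 with squared distance 97. The circle on this segment as diameter has centre (2, -4.5) and r² = 97/4 = 24.25.
Check A_1: distance² to centre = 1.25 ≤ 24.25, so it lies inside.
All remaining points lie in this disk, and no smaller disk contains both endpoints, so this is the minimum enclosing circle.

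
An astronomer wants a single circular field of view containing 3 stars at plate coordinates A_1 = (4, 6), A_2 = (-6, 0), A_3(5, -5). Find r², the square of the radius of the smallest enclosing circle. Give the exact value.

75701/1682

Side lengths²: A_1A_2² = 136, A_1A_3² = 122, A_2A_3² = 146.
Since A_2A_3² = 146 < 136 + 122 = 258, the triangle is acute, so the smallest enclosing circle is the circumcircle.
Circumcentre = (41/58, 9/58), r² = 75701/1682.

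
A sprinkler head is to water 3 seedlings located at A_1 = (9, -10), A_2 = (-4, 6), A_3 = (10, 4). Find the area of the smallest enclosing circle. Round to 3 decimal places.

Side lengths²: A_1A_2² = 425, A_1A_3² = 197, A_2A_3² = 200.
Since A_1A_2² = 425 ≥ 200 + 197 = 397, the angle opposite A_1A_2 is not acute, so the smallest enclosing circle has A_1A_2 as diameter.
Centre = midpoint of A_1A_2 = (2.5, -2), r² = 425/4 = 106.25.
Area = π·r² = π·106.25 ≈ 333.794.

333.794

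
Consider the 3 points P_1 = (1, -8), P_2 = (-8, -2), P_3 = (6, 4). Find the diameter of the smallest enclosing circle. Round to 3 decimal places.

15.520

Side lengths²: P_1P_2² = 117, P_1P_3² = 169, P_2P_3² = 232.
Since P_2P_3² = 232 < 169 + 117 = 286, the triangle is acute, so the smallest enclosing circle is the circumcircle.
Circumcentre = (-19/46, -17/46), r² = 63713/1058.
Diameter = 2r = 2√(63713/1058) ≈ 15.520.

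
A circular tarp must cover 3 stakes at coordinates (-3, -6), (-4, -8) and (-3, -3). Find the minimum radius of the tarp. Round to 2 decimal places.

Call the three points A, B, C in the order given.
Side lengths²: AB² = 5, AC² = 9, BC² = 26.
Since BC² = 26 ≥ 9 + 5 = 14, the angle opposite BC is not acute, so the smallest enclosing circle has BC as diameter.
Centre = midpoint of BC = (-3.5, -5.5), r² = 26/4 = 6.5.
r = √(6.5) ≈ 2.55.

2.55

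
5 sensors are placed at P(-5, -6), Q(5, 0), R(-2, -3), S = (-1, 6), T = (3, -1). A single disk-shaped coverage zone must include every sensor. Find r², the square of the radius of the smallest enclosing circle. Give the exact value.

The minimum enclosing circle of a finite set is fixed by two of the points (as a diameter) or three (as a circumcircle).
The minimum enclosing circle is determined by three boundary points: P, Q, S.
Their circumcentre is (-1.5, -0.5) with r² = 42.5.
The farthest remaining point T is at distance² 20.5 ≤ 42.5.

42.5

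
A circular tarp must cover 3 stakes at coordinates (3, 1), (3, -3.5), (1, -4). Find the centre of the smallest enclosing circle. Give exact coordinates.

Call the three points A, B, C in the order given.
Side lengths²: AB² = 20.25, AC² = 29, BC² = 4.25.
Since AC² = 29 ≥ 20.25 + 4.25 = 24.5, the angle opposite AC is not acute, so the smallest enclosing circle has AC as diameter.
Centre = midpoint of AC = (2, -1.5), r² = 29/4 = 7.25.
Centre = (2, -1.5).

(2, -1.5)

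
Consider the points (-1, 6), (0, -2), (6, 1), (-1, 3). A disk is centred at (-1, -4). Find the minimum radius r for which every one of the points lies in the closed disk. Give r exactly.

The required radius is the distance from (-1, -4) to the farthest point.
Squared distances: 100, 5, 74, 49.
Maximum is 100, attained at (-1, 6).
r = √100 = 10.

10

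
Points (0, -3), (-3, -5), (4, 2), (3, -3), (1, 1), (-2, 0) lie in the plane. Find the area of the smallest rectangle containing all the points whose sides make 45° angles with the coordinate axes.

In coordinates u = x + y, v = x − y the rectangle is axis-aligned; the map (x,y)→(u,v) scales areas by 2.
u-values: -3, -8, 6, 0, 2, -2; range = 6 − (-8) = 14.
v-values: 3, 2, 2, 6, 0, -2; range = 6 − (-2) = 8.
Area = (14 × 8) / 2 = 56.

56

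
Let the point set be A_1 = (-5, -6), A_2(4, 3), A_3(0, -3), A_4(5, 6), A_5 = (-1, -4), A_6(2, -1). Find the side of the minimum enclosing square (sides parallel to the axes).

The bounding box has width 10 and height 12.
An axis-aligned square enclosing the set must have side ≥ max(width, height).
So the minimum side is max(10, 12) = 12.

12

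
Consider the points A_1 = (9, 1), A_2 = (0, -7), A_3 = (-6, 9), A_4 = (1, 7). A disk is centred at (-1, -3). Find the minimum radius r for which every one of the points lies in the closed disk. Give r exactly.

The required radius is the distance from (-1, -3) to the farthest point.
Squared distances: 116, 17, 169, 104.
Maximum is 169, attained at A_3.
r = √169 = 13.

13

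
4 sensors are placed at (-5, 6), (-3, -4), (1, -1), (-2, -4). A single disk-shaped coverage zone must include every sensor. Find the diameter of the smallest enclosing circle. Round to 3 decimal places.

10.440

A smallest enclosing disk is always determined by at most three of the input points on its boundary.
The farthest pair is (-5, 6)–(-2, -4) with squared distance 109. The circle on this segment as diameter has centre (-3.5, 1) and r² = 109/4 = 27.25.
Check (-3, -4): distance² to centre = 25.25 ≤ 27.25, so it lies inside.
All remaining points lie in this disk, and no smaller disk contains both endpoints, so this is the minimum enclosing circle.
Diameter = 2r = 2√(27.25) ≈ 10.440.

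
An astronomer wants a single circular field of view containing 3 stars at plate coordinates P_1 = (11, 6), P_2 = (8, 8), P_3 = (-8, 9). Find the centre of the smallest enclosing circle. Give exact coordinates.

(1.5, 7.5)

Side lengths²: P_1P_2² = 13, P_1P_3² = 370, P_2P_3² = 257.
Since P_1P_3² = 370 ≥ 257 + 13 = 270, the angle opposite P_1P_3 is not acute, so the smallest enclosing circle has P_1P_3 as diameter.
Centre = midpoint of P_1P_3 = (1.5, 7.5), r² = 370/4 = 92.5.
Centre = (1.5, 7.5).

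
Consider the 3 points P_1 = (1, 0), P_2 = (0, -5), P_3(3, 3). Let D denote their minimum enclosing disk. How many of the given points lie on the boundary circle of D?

Side lengths²: P_1P_2² = 26, P_1P_3² = 13, P_2P_3² = 73.
Since P_2P_3² = 73 ≥ 26 + 13 = 39, the angle opposite P_2P_3 is not acute, so the smallest enclosing circle has P_2P_3 as diameter.
Centre = midpoint of P_2P_3 = (1.5, -1), r² = 73/4 = 18.25.
The points at distance exactly r from the centre are P_2, P_3 — 2 points.

2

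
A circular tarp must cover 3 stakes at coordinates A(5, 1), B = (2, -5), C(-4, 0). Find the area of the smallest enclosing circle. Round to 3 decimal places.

67.968

Side lengths²: AB² = 45, AC² = 82, BC² = 61.
Since AC² = 82 < 61 + 45 = 106, the triangle is acute, so the smallest enclosing circle is the circumcircle.
Circumcentre = (21/34, -19/34), r² = 12505/578.
Area = π·r² = π·12505/578 ≈ 67.968.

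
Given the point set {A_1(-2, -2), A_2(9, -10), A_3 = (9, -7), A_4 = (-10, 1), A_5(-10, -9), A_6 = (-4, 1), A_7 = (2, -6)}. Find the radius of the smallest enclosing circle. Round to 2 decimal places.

10.98

By Welzl's lemma the MEC is supported by two points (diametrically opposite) or three points (on a circumcircle).
The farthest pair is A_2–A_4 with squared distance 482. The circle on this segment as diameter has centre (-0.5, -4.5) and r² = 482/4 = 120.5.
Check A_1: distance² to centre = 8.5 ≤ 120.5, so it lies inside.
All remaining points lie in this disk, and no smaller disk contains both endpoints, so this is the minimum enclosing circle.
r = √(120.5) ≈ 10.98.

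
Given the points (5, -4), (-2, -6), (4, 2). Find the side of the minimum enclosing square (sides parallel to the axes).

The bounding box has width 7 and height 8.
An axis-aligned square enclosing the set must have side ≥ max(width, height).
So the minimum side is max(7, 8) = 8.

8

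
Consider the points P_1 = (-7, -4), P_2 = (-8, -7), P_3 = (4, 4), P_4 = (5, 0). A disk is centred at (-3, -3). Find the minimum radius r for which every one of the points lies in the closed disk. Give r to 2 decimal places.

The required radius is the distance from (-3, -3) to the farthest point.
Squared distances: 17, 41, 98, 73.
Maximum is 98, attained at P_3.
r = √98 ≈ 9.90.

9.90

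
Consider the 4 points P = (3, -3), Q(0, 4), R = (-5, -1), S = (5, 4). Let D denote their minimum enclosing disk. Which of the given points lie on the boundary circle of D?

A smallest enclosing disk is always determined by at most three of the input points on its boundary.
The farthest pair is R–S with squared distance 125. The circle on this segment as diameter has centre (0, 1.5) and r² = 125/4 = 31.25.
Check P: distance² to centre = 29.25 ≤ 31.25, so it lies inside.
All remaining points lie in this disk, and no smaller disk contains both endpoints, so this is the minimum enclosing circle.
The points at distance exactly r from the centre are R, S — 2 points.

R, S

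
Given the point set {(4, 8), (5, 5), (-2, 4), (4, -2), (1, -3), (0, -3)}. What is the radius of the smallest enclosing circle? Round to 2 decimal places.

By Welzl's lemma the MEC is supported by two points (diametrically opposite) or three points (on a circumcircle).
The farthest pair is (4, 8)–(0, -3) with squared distance 137. The circle on this segment as diameter has centre (2, 2.5) and r² = 137/4 = 34.25.
Check (5, 5): distance² to centre = 15.25 ≤ 34.25, so it lies inside.
All remaining points lie in this disk, and no smaller disk contains both endpoints, so this is the minimum enclosing circle.
r = √(34.25) ≈ 5.85.

5.85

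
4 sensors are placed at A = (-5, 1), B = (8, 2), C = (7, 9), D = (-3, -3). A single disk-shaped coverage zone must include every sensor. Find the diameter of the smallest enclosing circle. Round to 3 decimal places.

The farthest pair is C–D with squared distance 244. The circle on this segment as diameter has centre (2, 3) and r² = 244/4 = 61.
Check A: distance² to centre = 53 ≤ 61, so it lies inside.
All remaining points lie in this disk, and no smaller disk contains both endpoints, so this is the minimum enclosing circle.
Diameter = 2r = 2√61 ≈ 15.620.

15.620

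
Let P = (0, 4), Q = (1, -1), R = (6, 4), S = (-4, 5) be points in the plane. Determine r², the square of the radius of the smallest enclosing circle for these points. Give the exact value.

6161/242

A smallest enclosing disk is always determined by at most three of the input points on its boundary.
The minimum enclosing circle is determined by three boundary points: Q, R, S.
Their circumcentre is (21/22, 89/22) with r² = 6161/242.
The farthest remaining point P is at distance² 221/242 ≤ 6161/242.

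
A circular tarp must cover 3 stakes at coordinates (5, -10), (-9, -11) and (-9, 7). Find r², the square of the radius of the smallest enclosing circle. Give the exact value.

95545/784

Call the three points A, B, C in the order given.
Side lengths²: AB² = 197, AC² = 485, BC² = 324.
Since AC² = 485 < 324 + 197 = 521, the triangle is acute, so the smallest enclosing circle is the circumcircle.
Circumcentre = (-73/28, -2), r² = 95545/784.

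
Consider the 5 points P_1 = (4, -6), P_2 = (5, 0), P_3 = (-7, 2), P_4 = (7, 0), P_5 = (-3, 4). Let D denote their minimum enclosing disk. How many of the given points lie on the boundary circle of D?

3

The minimum enclosing circle is determined by three boundary points: P_1, P_3, P_4.
Their circumcentre is (-1/6, -1/6) with r² = 925/18.
The farthest remaining point P_2 is at distance² 481/18 ≤ 925/18.
The points at distance exactly r from the centre are P_1, P_3, P_4 — 3 points.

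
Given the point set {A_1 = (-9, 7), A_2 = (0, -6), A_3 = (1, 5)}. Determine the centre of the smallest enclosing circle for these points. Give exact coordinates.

Side lengths²: A_1A_2² = 250, A_1A_3² = 104, A_2A_3² = 122.
Since A_1A_2² = 250 ≥ 122 + 104 = 226, the angle opposite A_1A_2 is not acute, so the smallest enclosing circle has A_1A_2 as diameter.
Centre = midpoint of A_1A_2 = (-4.5, 0.5), r² = 250/4 = 62.5.
Centre = (-4.5, 0.5).

(-4.5, 0.5)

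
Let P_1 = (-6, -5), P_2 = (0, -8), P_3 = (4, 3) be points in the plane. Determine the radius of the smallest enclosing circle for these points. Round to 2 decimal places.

6.45

Side lengths²: P_1P_2² = 45, P_1P_3² = 164, P_2P_3² = 137.
Since P_1P_3² = 164 < 137 + 45 = 182, the triangle is acute, so the smallest enclosing circle is the circumcircle.
Circumcentre = (-7/13, -41/26), r² = 28085/676.
r = √(28085/676) ≈ 6.45.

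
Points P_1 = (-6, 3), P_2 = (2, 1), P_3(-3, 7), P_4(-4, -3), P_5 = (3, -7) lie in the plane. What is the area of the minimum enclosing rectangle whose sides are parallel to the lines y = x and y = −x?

110

In coordinates u = x + y, v = x − y the rectangle is axis-aligned; the map (x,y)→(u,v) scales areas by 2.
u-values: -3, 3, 4, -7, -4; range = 4 − (-7) = 11.
v-values: -9, 1, -10, -1, 10; range = 10 − (-10) = 20.
Area = (11 × 20) / 2 = 110.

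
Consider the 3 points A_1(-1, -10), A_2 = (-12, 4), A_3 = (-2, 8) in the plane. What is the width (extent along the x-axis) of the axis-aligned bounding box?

max x = -1, min x = -12, so width = 11.

11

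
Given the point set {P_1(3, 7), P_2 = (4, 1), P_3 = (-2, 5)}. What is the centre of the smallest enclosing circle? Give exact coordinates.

(1.4375, 3.65625)

Side lengths²: P_1P_2² = 37, P_1P_3² = 29, P_2P_3² = 52.
Since P_2P_3² = 52 < 37 + 29 = 66, the triangle is acute, so the smallest enclosing circle is the circumcircle.
Circumcentre = (1.4375, 3.65625), r² = 13.6220703125.
Centre = (1.4375, 3.65625).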